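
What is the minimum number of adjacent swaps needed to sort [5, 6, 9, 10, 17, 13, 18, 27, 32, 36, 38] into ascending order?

The minimum number of adjacent swaps to sort an array equals its inversion count, since every such swap removes exactly one inversion.
Count inversions — for each element, later elements that are smaller:
5: none → 0
6: none → 0
9: none → 0
10: none → 0
17: 13 → 1
13: none → 0
18: none → 0
27: none → 0
32: none → 0
36: none → 0
38: none → 0
Total inversions: 0 + 0 + 0 + 0 + 1 + 0 + 0 + 0 + 0 + 0 + 0 = 1

1 adjacent swap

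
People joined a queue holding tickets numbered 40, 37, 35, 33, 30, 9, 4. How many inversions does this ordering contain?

21

Sweep left to right; for each value list the smaller values that follow it:
40: 6
37: 5
35: 4
33: 3
30: 2
9: 1
4: 0
Sum: 6 + 5 + 4 + 3 + 2 + 1 + 0 = 21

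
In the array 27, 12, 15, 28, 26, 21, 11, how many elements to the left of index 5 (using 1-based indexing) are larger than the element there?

2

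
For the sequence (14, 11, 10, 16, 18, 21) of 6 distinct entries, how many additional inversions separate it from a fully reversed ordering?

12

Maximum inversions for 6 distinct elements is C(6, 2) = 6·5/2 = 15.
Current inversions — for each element, count later smaller elements:
14: 2
11: 1
10: 0
16: 0
18: 0
21: 0
Current total: 2 + 1 + 0 + 0 + 0 + 0 = 3
Shortfall: 15 − 3 = 12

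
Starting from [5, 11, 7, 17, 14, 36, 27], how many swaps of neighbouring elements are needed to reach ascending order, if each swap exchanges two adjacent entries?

3 swaps

Minimum adjacent swaps = number of inversions (each swap of adjacent out-of-order elements removes one inversion and no swap can remove more).
Count inversions — for each element, later elements that are smaller:
5: none → 0
11: 7 → 1
7: none → 0
17: 14 → 1
14: none → 0
36: 27 → 1
27: none → 0
Total inversions: 0 + 1 + 0 + 1 + 0 + 1 + 0 = 3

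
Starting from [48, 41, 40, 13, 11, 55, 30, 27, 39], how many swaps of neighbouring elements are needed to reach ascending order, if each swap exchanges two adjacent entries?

Minimum adjacent swaps = number of inversions (each swap of adjacent out-of-order elements removes one inversion and no swap can remove more).
Count inversions — for each element, later elements that are smaller:
48: 41, 40, 13, 11, 30, 27, 39 → 7
41: 40, 13, 11, 30, 27, 39 → 6
40: 13, 11, 30, 27, 39 → 5
13: 11 → 1
11: none → 0
55: 30, 27, 39 → 3
30: 27 → 1
27: none → 0
39: none → 0
Total inversions: 7 + 6 + 5 + 1 + 0 + 3 + 1 + 0 + 0 = 23

23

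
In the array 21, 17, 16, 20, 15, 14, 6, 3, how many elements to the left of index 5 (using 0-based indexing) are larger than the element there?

5

The element at index 5 is 14.
Elements before it: 21, 17, 16, 20, 15
Those larger than 14: 21, 17, 16, 20, 15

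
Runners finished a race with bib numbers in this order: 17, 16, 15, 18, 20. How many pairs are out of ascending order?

Out-of-order pairs: 3

Out-of-order index pairs (1-indexed):
(1,2): 17 > 16
(1,3): 17 > 15
(2,3): 16 > 15
That's 3 pairs.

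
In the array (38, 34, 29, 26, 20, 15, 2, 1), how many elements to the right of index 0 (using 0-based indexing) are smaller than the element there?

The element at index 0 is 38.
Elements after it: 34, 29, 26, 20, 15, 2, 1
Those smaller than 38: 34, 29, 26, 20, 15, 2, 1

7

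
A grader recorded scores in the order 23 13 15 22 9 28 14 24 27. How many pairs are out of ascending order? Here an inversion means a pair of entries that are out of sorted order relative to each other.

Element-by-element contributions:
23 → 13, 15, 22, 9, 14 → 5
13 → 9 → 1
15 → 9, 14 → 2
22 → 9, 14 → 2
9 → none → 0
28 → 14, 24, 27 → 3
14 → none → 0
24 → none → 0
27 → none → 0
Sum: 5 + 1 + 2 + 2 + 0 + 3 + 0 + 0 + 0 = 13

13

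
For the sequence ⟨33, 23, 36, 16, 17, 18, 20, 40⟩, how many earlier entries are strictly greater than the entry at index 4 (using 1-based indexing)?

3

The element at index 4 is 16.
Elements before it: 33, 23, 36
Those larger than 16: 33, 23, 36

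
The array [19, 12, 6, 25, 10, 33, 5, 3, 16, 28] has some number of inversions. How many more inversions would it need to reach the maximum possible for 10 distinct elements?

22

Maximum inversions for 10 distinct elements is C(10, 2) = 10·9/2 = 45.
Current inversions — for each element, count later smaller elements:
19: 6
12: 4
6: 2
25: 4
10: 2
33: 4
5: 1
3: 0
16: 0
28: 0
Current total: 6 + 4 + 2 + 4 + 2 + 4 + 1 + 0 + 0 + 0 = 23
Shortfall: 45 − 23 = 22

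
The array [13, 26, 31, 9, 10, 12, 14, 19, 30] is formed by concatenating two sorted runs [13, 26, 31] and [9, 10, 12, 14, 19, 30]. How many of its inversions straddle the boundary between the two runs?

14

Count, for every r in R, how many entries of L exceed r:
r = 9: 13, 26, 31 → 3
r = 10: 13, 26, 31 → 3
r = 12: 13, 26, 31 → 3
r = 14: 26, 31 → 2
r = 19: 26, 31 → 2
r = 30: 31 → 1
Cross-inversions: 3 + 3 + 3 + 2 + 2 + 1 = 14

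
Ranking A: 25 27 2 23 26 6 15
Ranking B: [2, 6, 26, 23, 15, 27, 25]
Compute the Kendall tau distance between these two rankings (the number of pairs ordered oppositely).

Assign each item its position (1..7) in the first ordering, then rewrite the second ordering as that position sequence:
positions: 25→1, 27→2, 2→3, 23→4, 26→5, 6→6, 15→7
second ordering as positions: [3, 6, 5, 4, 7, 2, 1]
Discordant pairs = inversions in this position sequence.
3: 2, 1 → 2
6: 5, 4, 2, 1 → 4
5: 4, 2, 1 → 3
4: 2, 1 → 2
7: 2, 1 → 2
2: 1 → 1
1: 0
Total: 2 + 4 + 3 + 2 + 2 + 1 + 0 = 14

14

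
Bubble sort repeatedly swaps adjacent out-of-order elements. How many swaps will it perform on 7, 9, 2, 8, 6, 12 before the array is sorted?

Each adjacent swap fixes exactly one inversion, so the minimum swap count equals the number of inversions.
Count inversions — for each element, later elements that are smaller:
7: 2, 6 → 2
9: 2, 8, 6 → 3
2: none → 0
8: 6 → 1
6: none → 0
12: none → 0
Total inversions: 2 + 3 + 0 + 1 + 0 + 0 = 6

6 swaps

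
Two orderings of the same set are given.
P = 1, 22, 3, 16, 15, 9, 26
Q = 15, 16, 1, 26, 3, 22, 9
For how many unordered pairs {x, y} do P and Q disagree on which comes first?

Disagreeing pairs: 11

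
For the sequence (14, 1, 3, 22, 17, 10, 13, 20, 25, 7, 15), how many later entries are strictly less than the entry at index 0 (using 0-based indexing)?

The element at index 0 is 14.
Elements after it: 1, 3, 22, 17, 10, 13, 20, 25, 7, 15
Those smaller than 14: 1, 3, 10, 13, 7

5 such elements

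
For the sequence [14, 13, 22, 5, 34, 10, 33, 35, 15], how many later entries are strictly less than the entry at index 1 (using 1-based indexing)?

The element at index 1 is 14.
Elements after it: 13, 22, 5, 34, 10, 33, 35, 15
Those smaller than 14: 13, 5, 10

3 such elements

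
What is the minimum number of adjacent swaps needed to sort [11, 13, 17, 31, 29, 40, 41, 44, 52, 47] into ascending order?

2 adjacent swaps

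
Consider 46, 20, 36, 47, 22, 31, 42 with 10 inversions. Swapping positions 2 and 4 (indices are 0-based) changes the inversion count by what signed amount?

Positions 2 and 4 hold 36 and 22; after swapping, the array is [46, 20, 22, 47, 36, 31, 42].
Count, for each position, how many later elements it exceeds:
46 → 20, 22, 36, 31, 42 → 5
20 → none → 0
22 → none → 0
47 → 36, 31, 42 → 3
36 → 31 → 1
31 → none → 0
42 → none → 0
Sum: 5 + 0 + 0 + 3 + 1 + 0 + 0 = 9
Change: 9 − 10 = -1

-1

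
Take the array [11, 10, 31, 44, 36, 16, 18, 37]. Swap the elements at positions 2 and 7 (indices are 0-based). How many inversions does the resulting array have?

Positions 2 and 7 hold 31 and 37; after swapping, the array is [11, 10, 37, 44, 36, 16, 18, 31].
Element-by-element contributions:
11: 1
10: 0
37: 4
44: 4
36: 3
16: 0
18: 0
31: 0
Sum: 1 + 0 + 4 + 4 + 3 + 0 + 0 + 0 = 12

Inversions: 12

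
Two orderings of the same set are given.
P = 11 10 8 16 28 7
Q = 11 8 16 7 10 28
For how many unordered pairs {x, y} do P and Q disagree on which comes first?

4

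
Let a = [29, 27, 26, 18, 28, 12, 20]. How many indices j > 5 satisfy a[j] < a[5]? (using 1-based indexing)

2

The element at index 5 is 28.
Elements after it: 12, 20
Those smaller than 28: 12, 20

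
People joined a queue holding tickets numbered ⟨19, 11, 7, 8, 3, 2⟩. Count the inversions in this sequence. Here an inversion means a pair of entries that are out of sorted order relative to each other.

14 inversions

Sweep left to right; for each value list the smaller values that follow it:
19 → 11, 7, 8, 3, 2 → 5
11 → 7, 8, 3, 2 → 4
7 → 3, 2 → 2
8 → 3, 2 → 2
3 → 2 → 1
2 → none → 0
Sum: 5 + 4 + 2 + 2 + 1 + 0 = 14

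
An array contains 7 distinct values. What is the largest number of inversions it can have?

21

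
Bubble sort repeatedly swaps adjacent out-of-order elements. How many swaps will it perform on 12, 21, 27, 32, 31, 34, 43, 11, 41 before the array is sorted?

9 swaps

Minimum adjacent swaps = number of inversions (each swap of adjacent out-of-order elements removes one inversion and no swap can remove more).
Count inversions — for each element, later elements that are smaller:
12: 11 → 1
21: 11 → 1
27: 11 → 1
32: 31, 11 → 2
31: 11 → 1
34: 11 → 1
43: 11, 41 → 2
11: none → 0
41: none → 0
Total inversions: 1 + 1 + 1 + 2 + 1 + 1 + 2 + 0 + 0 = 9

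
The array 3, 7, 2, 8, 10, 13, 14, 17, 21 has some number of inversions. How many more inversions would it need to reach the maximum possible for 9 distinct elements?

34 inversions short

Maximum inversions for 9 distinct elements is C(9, 2) = 9·8/2 = 36.
Current inversions — for each element, count later smaller elements:
3: 1
7: 1
2: 0
8: 0
10: 0
13: 0
14: 0
17: 0
21: 0
Current total: 1 + 1 + 0 + 0 + 0 + 0 + 0 + 0 + 0 = 2
Shortfall: 36 − 2 = 34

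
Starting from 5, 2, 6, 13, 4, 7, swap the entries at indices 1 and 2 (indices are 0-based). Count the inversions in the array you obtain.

Positions 1 and 2 hold 2 and 6; after swapping, the array is [5, 6, 2, 13, 4, 7].
Count, for each position, how many later elements it exceeds:
5: 2
6: 2
2: 0
13: 2
4: 0
7: 0
Sum: 2 + 2 + 0 + 2 + 0 + 0 = 6

Inversions: 6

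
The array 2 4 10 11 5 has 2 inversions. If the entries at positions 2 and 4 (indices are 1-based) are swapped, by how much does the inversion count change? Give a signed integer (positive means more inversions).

Positions 2 and 4 hold 4 and 11; after swapping, the array is [2, 11, 10, 4, 5].
Count, for each position, how many later elements it exceeds:
2: 0
11: 3
10: 2
4: 0
5: 0
Sum: 0 + 3 + 2 + 0 + 0 = 5
Change: 5 − 2 = +3

+3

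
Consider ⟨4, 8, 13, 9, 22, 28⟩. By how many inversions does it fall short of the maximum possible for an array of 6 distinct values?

Maximum inversions for 6 distinct elements is C(6, 2) = 6·5/2 = 15.
Current inversions — for each element, count later smaller elements:
4: 0
8: 0
13: 1
9: 0
22: 0
28: 0
Current total: 0 + 0 + 1 + 0 + 0 + 0 = 1
Shortfall: 15 − 1 = 14

14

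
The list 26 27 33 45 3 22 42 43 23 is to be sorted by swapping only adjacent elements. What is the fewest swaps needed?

Minimum adjacent swaps = number of inversions (each swap of adjacent out-of-order elements removes one inversion and no swap can remove more).
Count inversions — for each element, later elements that are smaller:
26: 3, 22, 23 → 3
27: 3, 22, 23 → 3
33: 3, 22, 23 → 3
45: 3, 22, 42, 43, 23 → 5
3: none → 0
22: none → 0
42: 23 → 1
43: 23 → 1
23: none → 0
Total inversions: 3 + 3 + 3 + 5 + 0 + 0 + 1 + 1 + 0 = 16

16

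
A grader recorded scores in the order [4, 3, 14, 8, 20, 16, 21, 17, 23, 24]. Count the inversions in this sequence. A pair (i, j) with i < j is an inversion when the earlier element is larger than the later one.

For each element, count later entries that are smaller:
4 → 3 → 1
3 → none → 0
14 → 8 → 1
8 → none → 0
20 → 16, 17 → 2
16 → none → 0
21 → 17 → 1
17 → none → 0
23 → none → 0
24 → none → 0
Sum: 1 + 0 + 1 + 0 + 2 + 0 + 1 + 0 + 0 + 0 = 5

Out-of-order pairs: 5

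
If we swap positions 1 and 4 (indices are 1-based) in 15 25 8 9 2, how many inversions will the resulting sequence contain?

Positions 1 and 4 hold 15 and 9; after swapping, the array is [9, 25, 8, 15, 2].
For each element, count later entries that are smaller:
9: 2
25: 3
8: 1
15: 1
2: 0
Sum: 2 + 3 + 1 + 1 + 0 = 7

There are 7 inversions.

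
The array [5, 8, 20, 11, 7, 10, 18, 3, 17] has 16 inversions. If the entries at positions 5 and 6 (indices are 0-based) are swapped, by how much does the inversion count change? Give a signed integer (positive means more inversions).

+1

Positions 5 and 6 hold 10 and 18; after swapping, the array is [5, 8, 20, 11, 7, 18, 10, 3, 17].
Sweep left to right; for each value list the smaller values that follow it:
5: 1
8: 2
20: 6
11: 3
7: 1
18: 3
10: 1
3: 0
17: 0
Sum: 1 + 2 + 6 + 3 + 1 + 3 + 1 + 0 + 0 = 17
Change: 17 − 16 = +1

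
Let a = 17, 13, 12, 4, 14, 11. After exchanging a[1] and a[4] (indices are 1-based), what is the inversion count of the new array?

6

Positions 1 and 4 hold 17 and 4; after swapping, the array is [4, 13, 12, 17, 14, 11].
Element-by-element contributions:
4 → none → 0
13 → 12, 11 → 2
12 → 11 → 1
17 → 14, 11 → 2
14 → 11 → 1
11 → none → 0
Sum: 0 + 2 + 1 + 2 + 1 + 0 = 6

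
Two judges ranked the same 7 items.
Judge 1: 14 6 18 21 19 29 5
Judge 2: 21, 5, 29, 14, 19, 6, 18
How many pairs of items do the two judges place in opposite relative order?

Assign each item its position (1..7) in the first ordering, then rewrite the second ordering as that position sequence:
positions: 14→1, 6→2, 18→3, 21→4, 19→5, 29→6, 5→7
second ordering as positions: [4, 7, 6, 1, 5, 2, 3]
Discordant pairs = inversions in this position sequence.
4: 1, 2, 3 → 3
7: 6, 1, 5, 2, 3 → 5
6: 1, 5, 2, 3 → 4
1: 0
5: 2, 3 → 2
2: 0
3: 0
Total: 3 + 5 + 4 + 0 + 2 + 0 + 0 = 14

14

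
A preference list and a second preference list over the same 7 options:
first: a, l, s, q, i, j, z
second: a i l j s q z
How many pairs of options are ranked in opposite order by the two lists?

5 pairs

Assign each item its position (1..7) in the first ordering, then rewrite the second ordering as that position sequence:
positions: a→1, l→2, s→3, q→4, i→5, j→6, z→7
second ordering as positions: [1, 5, 2, 6, 3, 4, 7]
Discordant pairs = inversions in this position sequence.
1: 0
5: 2, 3, 4 → 3
2: 0
6: 3, 4 → 2
3: 0
4: 0
7: 0
Total: 0 + 3 + 0 + 2 + 0 + 0 + 0 = 5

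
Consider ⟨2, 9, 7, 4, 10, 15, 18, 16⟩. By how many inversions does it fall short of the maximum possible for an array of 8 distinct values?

24 inversions short

Maximum inversions for 8 distinct elements is C(8, 2) = 8·7/2 = 28.
Current inversions — for each element, count later smaller elements:
2: 0
9: 2
7: 1
4: 0
10: 0
15: 0
18: 1
16: 0
Current total: 0 + 2 + 1 + 0 + 0 + 0 + 1 + 0 = 4
Shortfall: 28 − 4 = 24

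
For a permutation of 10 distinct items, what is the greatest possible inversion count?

There are 45 inversions.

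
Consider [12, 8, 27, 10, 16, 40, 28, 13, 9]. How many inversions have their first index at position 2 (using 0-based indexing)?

The element at index 2 is 27.
Elements after it: 10, 16, 40, 28, 13, 9
Those smaller than 27: 10, 16, 13, 9

4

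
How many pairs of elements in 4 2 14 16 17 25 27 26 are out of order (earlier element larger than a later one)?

2 inversions

Element-by-element contributions:
4 → 2 → 1
2 → none → 0
14 → none → 0
16 → none → 0
17 → none → 0
25 → none → 0
27 → 26 → 1
26 → none → 0
Sum: 1 + 0 + 0 + 0 + 0 + 0 + 1 + 0 = 2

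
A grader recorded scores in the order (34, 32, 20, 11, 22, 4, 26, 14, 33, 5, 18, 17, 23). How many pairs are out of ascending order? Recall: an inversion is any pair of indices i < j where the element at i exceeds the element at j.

46

Element-by-element contributions:
34 → 32, 20, 11, 22, 4, 26, 14, 33, 5, 18, 17, 23 → 12
32 → 20, 11, 22, 4, 26, 14, 5, 18, 17, 23 → 10
20 → 11, 4, 14, 5, 18, 17 → 6
11 → 4, 5 → 2
22 → 4, 14, 5, 18, 17 → 5
4 → none → 0
26 → 14, 5, 18, 17, 23 → 5
14 → 5 → 1
33 → 5, 18, 17, 23 → 4
5 → none → 0
18 → 17 → 1
17 → none → 0
23 → none → 0
Sum: 12 + 10 + 6 + 2 + 5 + 0 + 5 + 1 + 4 + 0 + 1 + 0 + 0 = 46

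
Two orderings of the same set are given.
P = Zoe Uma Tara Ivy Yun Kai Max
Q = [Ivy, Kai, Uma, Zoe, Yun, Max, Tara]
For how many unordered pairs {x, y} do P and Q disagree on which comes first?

Assign each item its position (1..7) in the first ordering, then rewrite the second ordering as that position sequence:
positions: Zoe→1, Uma→2, Tara→3, Ivy→4, Yun→5, Kai→6, Max→7
second ordering as positions: [4, 6, 2, 1, 5, 7, 3]
Discordant pairs = inversions in this position sequence.
4: 2, 1, 3 → 3
6: 2, 1, 5, 3 → 4
2: 1 → 1
1: 0
5: 3 → 1
7: 3 → 1
3: 0
Total: 3 + 4 + 1 + 0 + 1 + 1 + 0 = 10

10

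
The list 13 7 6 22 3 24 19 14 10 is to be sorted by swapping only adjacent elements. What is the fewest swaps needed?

Each adjacent swap fixes exactly one inversion, so the minimum swap count equals the number of inversions.
Count inversions — for each element, later elements that are smaller:
13: 7, 6, 3, 10 → 4
7: 6, 3 → 2
6: 3 → 1
22: 3, 19, 14, 10 → 4
3: none → 0
24: 19, 14, 10 → 3
19: 14, 10 → 2
14: 10 → 1
10: none → 0
Total inversions: 4 + 2 + 1 + 4 + 0 + 3 + 2 + 1 + 0 = 17

17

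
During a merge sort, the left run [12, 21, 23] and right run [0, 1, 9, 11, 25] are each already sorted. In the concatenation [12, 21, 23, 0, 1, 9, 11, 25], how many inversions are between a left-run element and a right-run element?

Count, for every r in R, how many entries of L exceed r:
r = 0: 12, 21, 23 → 3
r = 1: 12, 21, 23 → 3
r = 9: 12, 21, 23 → 3
r = 11: 12, 21, 23 → 3
r = 25: none → 0
Cross-inversions: 3 + 3 + 3 + 3 + 0 = 12

12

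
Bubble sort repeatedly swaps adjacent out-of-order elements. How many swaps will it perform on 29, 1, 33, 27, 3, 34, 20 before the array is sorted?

The minimum number of adjacent swaps to sort an array equals its inversion count, since every such swap removes exactly one inversion.
Count inversions — for each element, later elements that are smaller:
29: 1, 27, 3, 20 → 4
1: none → 0
33: 27, 3, 20 → 3
27: 3, 20 → 2
3: none → 0
34: 20 → 1
20: none → 0
Total inversions: 4 + 0 + 3 + 2 + 0 + 1 + 0 = 10

10 adjacent swaps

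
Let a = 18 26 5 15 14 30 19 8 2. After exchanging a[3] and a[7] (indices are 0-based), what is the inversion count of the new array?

20

Positions 3 and 7 hold 15 and 8; after swapping, the array is [18, 26, 5, 8, 14, 30, 19, 15, 2].
Element-by-element contributions:
18 → 5, 8, 14, 15, 2 → 5
26 → 5, 8, 14, 19, 15, 2 → 6
5 → 2 → 1
8 → 2 → 1
14 → 2 → 1
30 → 19, 15, 2 → 3
19 → 15, 2 → 2
15 → 2 → 1
2 → none → 0
Sum: 5 + 6 + 1 + 1 + 1 + 3 + 2 + 1 + 0 = 20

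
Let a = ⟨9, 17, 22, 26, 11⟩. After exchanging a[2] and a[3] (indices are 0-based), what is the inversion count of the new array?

4 inversions

Positions 2 and 3 hold 22 and 26; after swapping, the array is [9, 17, 26, 22, 11].
Count, for each position, how many later elements it exceeds:
9 → none → 0
17 → 11 → 1
26 → 22, 11 → 2
22 → 11 → 1
11 → none → 0
Sum: 0 + 1 + 2 + 1 + 0 = 4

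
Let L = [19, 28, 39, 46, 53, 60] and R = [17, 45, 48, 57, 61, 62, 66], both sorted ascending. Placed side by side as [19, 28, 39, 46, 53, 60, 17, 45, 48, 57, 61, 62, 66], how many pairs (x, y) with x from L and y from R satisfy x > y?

12

Count, for every r in R, how many entries of L exceed r:
r = 17: 19, 28, 39, 46, 53, 60 → 6
r = 45: 46, 53, 60 → 3
r = 48: 53, 60 → 2
r = 57: 60 → 1
r = 61: none → 0
r = 62: none → 0
r = 66: none → 0
Cross-inversions: 6 + 3 + 2 + 1 + 0 + 0 + 0 = 12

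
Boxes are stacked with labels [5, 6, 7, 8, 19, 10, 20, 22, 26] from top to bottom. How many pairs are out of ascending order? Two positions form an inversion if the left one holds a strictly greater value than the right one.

For each element, count later entries that are smaller:
5 → none → 0
6 → none → 0
7 → none → 0
8 → none → 0
19 → 10 → 1
10 → none → 0
20 → none → 0
22 → none → 0
26 → none → 0
Sum: 0 + 0 + 0 + 0 + 1 + 0 + 0 + 0 + 0 = 1

1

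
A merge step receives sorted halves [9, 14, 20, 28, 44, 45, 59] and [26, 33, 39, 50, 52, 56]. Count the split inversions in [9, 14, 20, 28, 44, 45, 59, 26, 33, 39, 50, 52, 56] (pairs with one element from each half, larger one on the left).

13

For each element r of the right run, count left-run elements greater than r:
r = 26: 28, 44, 45, 59 → 4
r = 33: 44, 45, 59 → 3
r = 39: 44, 45, 59 → 3
r = 50: 59 → 1
r = 52: 59 → 1
r = 56: 59 → 1
Cross-inversions: 4 + 3 + 3 + 1 + 1 + 1 = 13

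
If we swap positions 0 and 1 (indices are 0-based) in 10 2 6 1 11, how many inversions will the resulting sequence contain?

Positions 0 and 1 hold 10 and 2; after swapping, the array is [2, 10, 6, 1, 11].
For each element, count later entries that are smaller:
2 → 1 → 1
10 → 6, 1 → 2
6 → 1 → 1
1 → none → 0
11 → none → 0
Sum: 1 + 2 + 1 + 0 + 0 = 4

4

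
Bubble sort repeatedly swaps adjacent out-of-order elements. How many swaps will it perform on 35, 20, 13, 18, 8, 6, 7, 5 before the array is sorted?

26 swaps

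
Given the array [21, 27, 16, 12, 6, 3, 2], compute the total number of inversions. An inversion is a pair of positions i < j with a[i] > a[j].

Element-by-element contributions:
21 → 16, 12, 6, 3, 2 → 5
27 → 16, 12, 6, 3, 2 → 5
16 → 12, 6, 3, 2 → 4
12 → 6, 3, 2 → 3
6 → 3, 2 → 2
3 → 2 → 1
2 → none → 0
Sum: 5 + 5 + 4 + 3 + 2 + 1 + 0 = 20

There are 20 inversions.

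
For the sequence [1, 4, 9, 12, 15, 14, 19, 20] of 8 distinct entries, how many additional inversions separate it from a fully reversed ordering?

Maximum inversions for 8 distinct elements is C(8, 2) = 8·7/2 = 28.
Current inversions — for each element, count later smaller elements:
1: 0
4: 0
9: 0
12: 0
15: 1
14: 0
19: 0
20: 0
Current total: 0 + 0 + 0 + 0 + 1 + 0 + 0 + 0 = 1
Shortfall: 28 − 1 = 27

27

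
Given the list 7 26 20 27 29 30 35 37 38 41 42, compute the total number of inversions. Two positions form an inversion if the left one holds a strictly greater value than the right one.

Count, for each position, how many later elements it exceeds:
7 → none → 0
26 → 20 → 1
20 → none → 0
27 → none → 0
29 → none → 0
30 → none → 0
35 → none → 0
37 → none → 0
38 → none → 0
41 → none → 0
42 → none → 0
Sum: 0 + 1 + 0 + 0 + 0 + 0 + 0 + 0 + 0 + 0 + 0 = 1

1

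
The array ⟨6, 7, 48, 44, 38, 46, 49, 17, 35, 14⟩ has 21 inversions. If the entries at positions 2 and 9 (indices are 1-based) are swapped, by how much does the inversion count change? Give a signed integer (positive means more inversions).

Positions 2 and 9 hold 7 and 35; after swapping, the array is [6, 35, 48, 44, 38, 46, 49, 17, 7, 14].
For each element, count later entries that are smaller:
6 → none → 0
35 → 17, 7, 14 → 3
48 → 44, 38, 46, 17, 7, 14 → 6
44 → 38, 17, 7, 14 → 4
38 → 17, 7, 14 → 3
46 → 17, 7, 14 → 3
49 → 17, 7, 14 → 3
17 → 7, 14 → 2
7 → none → 0
14 → none → 0
Sum: 0 + 3 + 6 + 4 + 3 + 3 + 3 + 2 + 0 + 0 = 24
Change: 24 − 21 = +3

+3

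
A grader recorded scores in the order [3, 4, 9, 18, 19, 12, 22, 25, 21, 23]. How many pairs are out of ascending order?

Element-by-element contributions:
3 → none → 0
4 → none → 0
9 → none → 0
18 → 12 → 1
19 → 12 → 1
12 → none → 0
22 → 21 → 1
25 → 21, 23 → 2
21 → none → 0
23 → none → 0
Sum: 0 + 0 + 0 + 1 + 1 + 0 + 1 + 2 + 0 + 0 = 5

5 inversions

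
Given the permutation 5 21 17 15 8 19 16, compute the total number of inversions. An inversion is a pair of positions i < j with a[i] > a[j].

10

Count, for each position, how many later elements it exceeds:
5 → none → 0
21 → 17, 15, 8, 19, 16 → 5
17 → 15, 8, 16 → 3
15 → 8 → 1
8 → none → 0
19 → 16 → 1
16 → none → 0
Sum: 0 + 5 + 3 + 1 + 0 + 1 + 0 = 10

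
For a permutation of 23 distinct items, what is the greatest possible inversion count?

253 inversions

The maximum occurs when the array is in strictly decreasing order: every one of the C(23, 2) pairs is inverted.
C(23, 2) = 23·22/2 = 253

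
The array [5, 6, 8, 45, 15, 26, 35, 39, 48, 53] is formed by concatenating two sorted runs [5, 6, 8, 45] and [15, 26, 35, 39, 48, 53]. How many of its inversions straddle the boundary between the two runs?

4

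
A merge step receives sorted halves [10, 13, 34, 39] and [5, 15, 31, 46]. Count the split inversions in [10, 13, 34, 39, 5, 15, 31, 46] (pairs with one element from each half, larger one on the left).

8 split inversions

Count, for every r in R, how many entries of L exceed r:
r = 5: 10, 13, 34, 39 → 4
r = 15: 34, 39 → 2
r = 31: 34, 39 → 2
r = 46: none → 0
Cross-inversions: 4 + 2 + 2 + 0 = 8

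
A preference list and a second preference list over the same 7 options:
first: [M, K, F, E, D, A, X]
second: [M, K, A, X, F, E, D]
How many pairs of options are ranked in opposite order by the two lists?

Assign each item its position (1..7) in the first ordering, then rewrite the second ordering as that position sequence:
positions: M→1, K→2, F→3, E→4, D→5, A→6, X→7
second ordering as positions: [1, 2, 6, 7, 3, 4, 5]
Discordant pairs = inversions in this position sequence.
1: 0
2: 0
6: 3, 4, 5 → 3
7: 3, 4, 5 → 3
3: 0
4: 0
5: 0
Total: 0 + 0 + 3 + 3 + 0 + 0 + 0 = 6

6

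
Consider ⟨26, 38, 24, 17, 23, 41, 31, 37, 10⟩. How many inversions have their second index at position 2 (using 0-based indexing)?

The element at index 2 is 24.
Elements before it: 26, 38
Those larger than 24: 26, 38

2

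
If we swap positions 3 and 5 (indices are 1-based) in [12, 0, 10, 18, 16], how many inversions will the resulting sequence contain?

4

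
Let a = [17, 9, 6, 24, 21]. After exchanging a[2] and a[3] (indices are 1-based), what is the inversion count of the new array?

There are 3 inversions.

Positions 2 and 3 hold 9 and 6; after swapping, the array is [17, 6, 9, 24, 21].
Element-by-element contributions:
17: 2
6: 0
9: 0
24: 1
21: 0
Sum: 2 + 0 + 0 + 1 + 0 = 3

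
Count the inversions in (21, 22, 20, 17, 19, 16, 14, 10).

Count, for each position, how many later elements it exceeds:
21: 6
22: 6
20: 5
17: 3
19: 3
16: 2
14: 1
10: 0
Sum: 6 + 6 + 5 + 3 + 3 + 2 + 1 + 0 = 26

26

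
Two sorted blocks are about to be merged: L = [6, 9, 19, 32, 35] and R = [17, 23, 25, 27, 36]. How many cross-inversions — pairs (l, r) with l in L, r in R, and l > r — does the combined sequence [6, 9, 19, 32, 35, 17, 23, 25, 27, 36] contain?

9 split inversions

Take each right-half value and tally the left-half values above it:
r = 17: 19, 32, 35 → 3
r = 23: 32, 35 → 2
r = 25: 32, 35 → 2
r = 27: 32, 35 → 2
r = 36: none → 0
Cross-inversions: 3 + 2 + 2 + 2 + 0 = 9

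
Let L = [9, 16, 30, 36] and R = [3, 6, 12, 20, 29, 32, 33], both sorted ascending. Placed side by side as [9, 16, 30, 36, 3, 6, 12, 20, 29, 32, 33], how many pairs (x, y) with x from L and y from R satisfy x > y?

Take each right-half value and tally the left-half values above it:
r = 3: 9, 16, 30, 36 → 4
r = 6: 9, 16, 30, 36 → 4
r = 12: 16, 30, 36 → 3
r = 20: 30, 36 → 2
r = 29: 30, 36 → 2
r = 32: 36 → 1
r = 33: 36 → 1
Cross-inversions: 4 + 4 + 3 + 2 + 2 + 1 + 1 = 17

17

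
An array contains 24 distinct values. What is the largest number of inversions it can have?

276

The maximum occurs when the array is in strictly decreasing order: every one of the C(24, 2) pairs is inverted.
C(24, 2) = 24·23/2 = 276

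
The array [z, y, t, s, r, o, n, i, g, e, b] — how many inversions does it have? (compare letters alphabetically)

Count, for each position, how many later elements it exceeds:
z: 10
y: 9
t: 8
s: 7
r: 6
o: 5
n: 4
i: 3
g: 2
e: 1
b: 0
Sum: 10 + 9 + 8 + 7 + 6 + 5 + 4 + 3 + 2 + 1 + 0 = 55

55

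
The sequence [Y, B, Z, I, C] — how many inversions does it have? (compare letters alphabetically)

Out-of-order pairs: 6

For each element, count later entries that are smaller:
Y → B, I, C → 3
B → none → 0
Z → I, C → 2
I → C → 1
C → none → 0
Sum: 3 + 0 + 2 + 1 + 0 = 6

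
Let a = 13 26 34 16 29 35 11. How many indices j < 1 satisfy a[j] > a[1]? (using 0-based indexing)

0

The element at index 1 is 26.
Elements before it: 13
None of them are larger than 26.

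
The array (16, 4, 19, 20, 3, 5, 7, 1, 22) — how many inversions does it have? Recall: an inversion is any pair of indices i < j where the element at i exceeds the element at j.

18

Count, for each position, how many later elements it exceeds:
16: 5
4: 2
19: 4
20: 4
3: 1
5: 1
7: 1
1: 0
22: 0
Sum: 5 + 2 + 4 + 4 + 1 + 1 + 1 + 0 + 0 = 18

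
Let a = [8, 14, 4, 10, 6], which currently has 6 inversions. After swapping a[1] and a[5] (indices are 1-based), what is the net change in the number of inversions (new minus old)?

-1

Positions 1 and 5 hold 8 and 6; after swapping, the array is [6, 14, 4, 10, 8].
Count, for each position, how many later elements it exceeds:
6: 1
14: 3
4: 0
10: 1
8: 0
Sum: 1 + 3 + 0 + 1 + 0 = 5
Change: 5 − 6 = -1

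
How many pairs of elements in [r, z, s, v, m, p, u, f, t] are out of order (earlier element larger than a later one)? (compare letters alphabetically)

Sweep left to right; for each value list the smaller values that follow it:
r: 3
z: 7
s: 3
v: 5
m: 1
p: 1
u: 2
f: 0
t: 0
Sum: 3 + 7 + 3 + 5 + 1 + 1 + 2 + 0 + 0 = 22

22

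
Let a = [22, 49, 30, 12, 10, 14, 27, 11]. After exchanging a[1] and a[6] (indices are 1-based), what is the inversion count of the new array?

There are 18 inversions.

Positions 1 and 6 hold 22 and 14; after swapping, the array is [14, 49, 30, 12, 10, 22, 27, 11].
For each element, count later entries that are smaller:
14 → 12, 10, 11 → 3
49 → 30, 12, 10, 22, 27, 11 → 6
30 → 12, 10, 22, 27, 11 → 5
12 → 10, 11 → 2
10 → none → 0
22 → 11 → 1
27 → 11 → 1
11 → none → 0
Sum: 3 + 6 + 5 + 2 + 0 + 1 + 1 + 0 = 18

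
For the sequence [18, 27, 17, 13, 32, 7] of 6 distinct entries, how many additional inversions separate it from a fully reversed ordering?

Maximum inversions for 6 distinct elements is C(6, 2) = 6·5/2 = 15.
Current inversions — for each element, count later smaller elements:
18: 3
27: 3
17: 2
13: 1
32: 1
7: 0
Current total: 3 + 3 + 2 + 1 + 1 + 0 = 10
Shortfall: 15 − 10 = 5

5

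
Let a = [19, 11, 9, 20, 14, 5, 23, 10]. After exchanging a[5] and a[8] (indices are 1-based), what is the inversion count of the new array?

Positions 5 and 8 hold 14 and 10; after swapping, the array is [19, 11, 9, 20, 10, 5, 23, 14].
Element-by-element contributions:
19: 5
11: 3
9: 1
20: 3
10: 1
5: 0
23: 1
14: 0
Sum: 5 + 3 + 1 + 3 + 1 + 0 + 1 + 0 = 14

There are 14 inversions.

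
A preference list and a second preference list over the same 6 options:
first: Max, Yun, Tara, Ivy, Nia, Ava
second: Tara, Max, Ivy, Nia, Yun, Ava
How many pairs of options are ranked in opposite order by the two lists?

Assign each item its position (1..6) in the first ordering, then rewrite the second ordering as that position sequence:
positions: Max→1, Yun→2, Tara→3, Ivy→4, Nia→5, Ava→6
second ordering as positions: [3, 1, 4, 5, 2, 6]
Discordant pairs = inversions in this position sequence.
3: 1, 2 → 2
1: 0
4: 2 → 1
5: 2 → 1
2: 0
6: 0
Total: 2 + 0 + 1 + 1 + 0 + 0 = 4

4 pairs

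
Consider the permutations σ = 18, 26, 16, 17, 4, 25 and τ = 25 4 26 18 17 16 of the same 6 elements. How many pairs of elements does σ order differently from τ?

Assign each item its position (1..6) in the first ordering, then rewrite the second ordering as that position sequence:
positions: 18→1, 26→2, 16→3, 17→4, 4→5, 25→6
second ordering as positions: [6, 5, 2, 1, 4, 3]
Discordant pairs = inversions in this position sequence.
6: 5, 2, 1, 4, 3 → 5
5: 2, 1, 4, 3 → 4
2: 1 → 1
1: 0
4: 3 → 1
3: 0
Total: 5 + 4 + 1 + 0 + 1 + 0 = 11

11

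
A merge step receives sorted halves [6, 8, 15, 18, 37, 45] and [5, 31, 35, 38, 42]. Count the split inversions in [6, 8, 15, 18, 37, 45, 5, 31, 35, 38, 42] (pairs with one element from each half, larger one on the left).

There are 12 cross-inversions.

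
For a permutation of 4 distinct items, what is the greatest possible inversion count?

6

A reversed (strictly descending) arrangement makes every pair an inversion, giving C(4, 2) inversions.
C(4, 2) = 4·3/2 = 6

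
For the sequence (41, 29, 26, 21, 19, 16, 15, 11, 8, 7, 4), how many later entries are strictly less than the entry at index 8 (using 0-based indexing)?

The element at index 8 is 8.
Elements after it: 7, 4
Those smaller than 8: 7, 4

2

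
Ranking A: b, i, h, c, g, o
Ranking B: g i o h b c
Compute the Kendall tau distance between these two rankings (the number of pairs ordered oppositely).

9 discordant pairs

Assign each item its position (1..6) in the first ordering, then rewrite the second ordering as that position sequence:
positions: b→1, i→2, h→3, c→4, g→5, o→6
second ordering as positions: [5, 2, 6, 3, 1, 4]
Discordant pairs = inversions in this position sequence.
5: 2, 3, 1, 4 → 4
2: 1 → 1
6: 3, 1, 4 → 3
3: 1 → 1
1: 0
4: 0
Total: 4 + 1 + 3 + 1 + 0 + 0 = 9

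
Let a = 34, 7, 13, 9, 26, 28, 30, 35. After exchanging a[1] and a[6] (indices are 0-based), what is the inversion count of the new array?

16

Positions 1 and 6 hold 7 and 30; after swapping, the array is [34, 30, 13, 9, 26, 28, 7, 35].
For each element, count later entries that are smaller:
34 → 30, 13, 9, 26, 28, 7 → 6
30 → 13, 9, 26, 28, 7 → 5
13 → 9, 7 → 2
9 → 7 → 1
26 → 7 → 1
28 → 7 → 1
7 → none → 0
35 → none → 0
Sum: 6 + 5 + 2 + 1 + 1 + 1 + 0 + 0 = 16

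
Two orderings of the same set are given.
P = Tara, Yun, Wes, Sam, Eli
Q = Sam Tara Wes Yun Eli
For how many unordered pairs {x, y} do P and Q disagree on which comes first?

4

Assign each item its position (1..5) in the first ordering, then rewrite the second ordering as that position sequence:
positions: Tara→1, Yun→2, Wes→3, Sam→4, Eli→5
second ordering as positions: [4, 1, 3, 2, 5]
Discordant pairs = inversions in this position sequence.
4: 1, 3, 2 → 3
1: 0
3: 2 → 1
2: 0
5: 0
Total: 3 + 0 + 1 + 0 + 0 = 4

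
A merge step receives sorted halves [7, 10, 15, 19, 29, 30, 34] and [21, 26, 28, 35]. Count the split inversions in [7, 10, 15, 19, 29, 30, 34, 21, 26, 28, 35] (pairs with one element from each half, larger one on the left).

9 split inversions

Take each right-half value and tally the left-half values above it:
r = 21: 29, 30, 34 → 3
r = 26: 29, 30, 34 → 3
r = 28: 29, 30, 34 → 3
r = 35: none → 0
Cross-inversions: 3 + 3 + 3 + 0 = 9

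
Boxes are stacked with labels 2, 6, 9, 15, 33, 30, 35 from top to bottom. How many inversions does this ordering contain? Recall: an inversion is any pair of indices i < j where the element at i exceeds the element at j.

Out-of-order index pairs (1-indexed):
(5,6): 33 > 30
That's 1 pair.

1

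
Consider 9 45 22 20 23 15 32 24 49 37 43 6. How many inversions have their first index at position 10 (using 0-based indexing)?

The element at index 10 is 43.
Elements after it: 6
Those smaller than 43: 6

1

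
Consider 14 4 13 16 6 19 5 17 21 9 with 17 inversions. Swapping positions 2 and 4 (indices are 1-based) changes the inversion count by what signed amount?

Positions 2 and 4 hold 4 and 16; after swapping, the array is [14, 16, 13, 4, 6, 19, 5, 17, 21, 9].
Count, for each position, how many later elements it exceeds:
14 → 13, 4, 6, 5, 9 → 5
16 → 13, 4, 6, 5, 9 → 5
13 → 4, 6, 5, 9 → 4
4 → none → 0
6 → 5 → 1
19 → 5, 17, 9 → 3
5 → none → 0
17 → 9 → 1
21 → 9 → 1
9 → none → 0
Sum: 5 + 5 + 4 + 0 + 1 + 3 + 0 + 1 + 1 + 0 = 20
Change: 20 − 17 = +3

+3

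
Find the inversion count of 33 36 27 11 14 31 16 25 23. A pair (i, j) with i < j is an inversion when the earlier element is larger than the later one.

23

Element-by-element contributions:
33 → 27, 11, 14, 31, 16, 25, 23 → 7
36 → 27, 11, 14, 31, 16, 25, 23 → 7
27 → 11, 14, 16, 25, 23 → 5
11 → none → 0
14 → none → 0
31 → 16, 25, 23 → 3
16 → none → 0
25 → 23 → 1
23 → none → 0
Sum: 7 + 7 + 5 + 0 + 0 + 3 + 0 + 1 + 0 = 23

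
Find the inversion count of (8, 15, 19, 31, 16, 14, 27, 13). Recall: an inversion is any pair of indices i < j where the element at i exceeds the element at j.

Sweep left to right; for each value list the smaller values that follow it:
8 → none → 0
15 → 14, 13 → 2
19 → 16, 14, 13 → 3
31 → 16, 14, 27, 13 → 4
16 → 14, 13 → 2
14 → 13 → 1
27 → 13 → 1
13 → none → 0
Sum: 0 + 2 + 3 + 4 + 2 + 1 + 1 + 0 = 13

There are 13 inversions.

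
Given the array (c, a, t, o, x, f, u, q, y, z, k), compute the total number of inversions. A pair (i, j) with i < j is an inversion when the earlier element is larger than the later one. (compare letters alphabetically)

16

Sweep left to right; for each value list the smaller values that follow it:
c → a → 1
a → none → 0
t → o, f, q, k → 4
o → f, k → 2
x → f, u, q, k → 4
f → none → 0
u → q, k → 2
q → k → 1
y → k → 1
z → k → 1
k → none → 0
Sum: 1 + 0 + 4 + 2 + 4 + 0 + 2 + 1 + 1 + 1 + 0 = 16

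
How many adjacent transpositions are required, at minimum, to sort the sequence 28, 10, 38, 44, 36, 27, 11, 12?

17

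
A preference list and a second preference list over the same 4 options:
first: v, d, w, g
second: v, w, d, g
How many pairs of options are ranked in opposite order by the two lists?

1 pair

Assign each item its position (1..4) in the first ordering, then rewrite the second ordering as that position sequence:
positions: v→1, d→2, w→3, g→4
second ordering as positions: [1, 3, 2, 4]
Discordant pairs = inversions in this position sequence.
1: 0
3: 2 → 1
2: 0
4: 0
Total: 0 + 1 + 0 + 0 = 1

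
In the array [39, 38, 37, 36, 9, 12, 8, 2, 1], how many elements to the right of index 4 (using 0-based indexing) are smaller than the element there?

3 such elements

The element at index 4 is 9.
Elements after it: 12, 8, 2, 1
Those smaller than 9: 8, 2, 1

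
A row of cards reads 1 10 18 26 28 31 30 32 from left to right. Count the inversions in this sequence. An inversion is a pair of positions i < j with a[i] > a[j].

Out-of-order pairs: 1

For each element, count later entries that are smaller:
1: 0
10: 0
18: 0
26: 0
28: 0
31: 1
30: 0
32: 0
Sum: 0 + 0 + 0 + 0 + 0 + 1 + 0 + 0 = 1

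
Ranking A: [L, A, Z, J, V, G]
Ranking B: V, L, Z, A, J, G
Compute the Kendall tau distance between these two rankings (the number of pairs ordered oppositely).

5 discordant pairs

Assign each item its position (1..6) in the first ordering, then rewrite the second ordering as that position sequence:
positions: L→1, A→2, Z→3, J→4, V→5, G→6
second ordering as positions: [5, 1, 3, 2, 4, 6]
Discordant pairs = inversions in this position sequence.
5: 1, 3, 2, 4 → 4
1: 0
3: 2 → 1
2: 0
4: 0
6: 0
Total: 4 + 0 + 1 + 0 + 0 + 0 = 5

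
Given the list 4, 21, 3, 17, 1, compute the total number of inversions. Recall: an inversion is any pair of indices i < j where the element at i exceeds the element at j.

Out-of-order index pairs (1-indexed):
(1,3): 4 > 3
(1,5): 4 > 1
(2,3): 21 > 3
(2,4): 21 > 17
(2,5): 21 > 1
(3,5): 3 > 1
(4,5): 17 > 1
That's 7 pairs.

7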